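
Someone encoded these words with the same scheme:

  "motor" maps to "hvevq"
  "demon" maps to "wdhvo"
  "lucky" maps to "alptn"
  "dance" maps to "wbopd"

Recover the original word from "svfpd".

voice

m(12)→h(7) and o(14)→v(21) fit y≡7x+1 (mod 26); the inverse of 7 mod 26 is 15. Treating letters as 0–25, the rule is x ↦ 7x + 1 (mod 26).
Decoding svfpd: s(18)→15·(18−1)≡21=v; v(21)→15·(21−1)≡14=o; f(5)→15·(5−1)≡8=i; p(15)→15·(15−1)≡2=c; d(3)→15·(3−1)≡4=e (all mod 26).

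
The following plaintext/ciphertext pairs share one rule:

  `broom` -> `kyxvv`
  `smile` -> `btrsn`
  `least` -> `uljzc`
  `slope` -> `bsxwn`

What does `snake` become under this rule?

Shifts by position in broom: pos 0: b→k (+9), pos 1: r→y (+7), pos 2: o→x (+9), pos 3: o→v (+7) — repeating every 2. The shifts repeat in a cycle of length 2: positions 0,1,… shift by +9, +7, then the pattern repeats.
Applying it to snake: s+9=b, n+7=u, a+9=j, k+7=r, e+9=n.

bujrn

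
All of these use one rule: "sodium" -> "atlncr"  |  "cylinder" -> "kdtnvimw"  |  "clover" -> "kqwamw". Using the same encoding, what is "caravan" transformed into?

It's a Vigenère-style cipher with numeric key [8,5]: position i shifts by key[i mod 2].
Applying it to caravan: c+8=k, a+5=f, r+8=z, a+5=f, v+8=d, a+5=f, n+8=v.

kfzfdfv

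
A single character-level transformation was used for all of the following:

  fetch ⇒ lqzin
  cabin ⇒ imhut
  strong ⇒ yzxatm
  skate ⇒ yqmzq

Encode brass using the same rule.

hxmyy

The shift depends on letter class: consonant f→l is +6, but vowel e→q is +12. Two shifts are in play — +12 for a/e/i/o/u, +6 for every other letter.
For brass: b(cons)+6=h, r(cons)+6=x, a(vowel)+12=m, s(cons)+6=y, s(cons)+6=y.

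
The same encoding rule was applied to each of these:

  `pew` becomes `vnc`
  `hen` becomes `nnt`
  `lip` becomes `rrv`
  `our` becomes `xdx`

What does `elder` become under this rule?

nrjnx

Vowels shift forward by 9 and consonants shift forward by 6.
On elder: e(vowel)+9=n, l(cons)+6=r, d(cons)+6=j, e(vowel)+9=n, r(cons)+6=x.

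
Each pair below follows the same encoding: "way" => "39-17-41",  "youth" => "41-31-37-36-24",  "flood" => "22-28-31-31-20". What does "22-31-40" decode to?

fox

w is letter #23 and maps to 39: an offset of 16. Letters become their 1-based position plus 16 (so a→17, b→18, …).
Reversing it on 22-31-40: 22→(22−16)÷1=6=f, 31→(31−16)÷1=15=o, 40→(40−16)÷1=24=x.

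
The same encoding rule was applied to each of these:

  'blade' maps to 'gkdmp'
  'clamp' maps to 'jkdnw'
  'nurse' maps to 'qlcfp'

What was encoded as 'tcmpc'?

order

b(1)→g(6) and l(11)→k(10) fit y≡3x+3 (mod 26); the inverse of 3 mod 26 is 9. Treating letters as 0–25, the rule is x ↦ 3x + 3 (mod 26).
Reversing it on tcmpc: t(19)→9·(19−3)≡14=o; c(2)→9·(2−3)≡17=r; m(12)→9·(12−3)≡3=d; p(15)→9·(15−3)≡4=e; c(2)→9·(2−3)≡17=r (all mod 26).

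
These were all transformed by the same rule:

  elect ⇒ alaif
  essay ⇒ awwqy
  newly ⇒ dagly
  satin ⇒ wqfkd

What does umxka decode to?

movie

e(4)→a(0) and l(11)→l(11) fit y≡9x+16 (mod 26); the inverse of 9 mod 26 is 3. Each letter's alphabet position (a=0..z=25) is mapped through 9·x+16 mod 26 — an affine cipher.
Undoing it on umxka: u(20)→3·(20−16)≡12=m; m(12)→3·(12−16)≡14=o; x(23)→3·(23−16)≡21=v; k(10)→3·(10−16)≡8=i; a(0)→3·(0−16)≡4=e (all mod 26).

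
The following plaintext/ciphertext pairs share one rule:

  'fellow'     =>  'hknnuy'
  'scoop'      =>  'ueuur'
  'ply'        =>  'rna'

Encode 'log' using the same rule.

The shift depends on letter class: consonant f→h is +2, but vowel e→k is +6. Two shifts are in play — +6 for a/e/i/o/u, +2 for every other letter.
Applying it to log: l(cons)+2=n, o(vowel)+6=u, g(cons)+2=i.

nui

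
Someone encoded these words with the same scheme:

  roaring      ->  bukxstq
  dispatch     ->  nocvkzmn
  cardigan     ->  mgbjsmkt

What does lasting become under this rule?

vgczstq

A repeating key of period 2 is used — shifts +10, +6 over and over.
For lasting: l+10=v, a+6=g, s+10=c, t+6=z, i+10=s, n+6=t, g+10=q.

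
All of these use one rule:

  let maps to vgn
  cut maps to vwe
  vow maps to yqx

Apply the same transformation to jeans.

upcgl

The output letters match the input read backwards, each shifted +2: let reversed is tel. Two steps: reverse the string, then apply a Caesar shift of +2.
Applying it to jeans: reverse → snaej; then shift: s+2=u, n+2=p, a+2=c, e+2=g, j+2=l.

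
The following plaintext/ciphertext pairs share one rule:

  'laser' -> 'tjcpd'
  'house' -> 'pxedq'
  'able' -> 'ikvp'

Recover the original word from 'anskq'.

The shift increases by 1 at each position, starting from +8: 8, 9, 10, ….
Reversing it on anskq: a−8=s, n−9=e, s−10=i, k−11=z, q−12=e.

seize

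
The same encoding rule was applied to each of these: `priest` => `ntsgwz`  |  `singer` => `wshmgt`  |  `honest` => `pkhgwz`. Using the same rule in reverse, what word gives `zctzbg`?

p(15)→n(13) and r(17)→t(19) fit y≡3x+20 (mod 26); the inverse of 3 mod 26 is 9. Each letter's alphabet position (a=0..z=25) is mapped through 3·x+20 mod 26 — an affine cipher.
Reversing it on zctzbg: z(25)→9·(25−20)≡19=t; c(2)→9·(2−20)≡20=u; t(19)→9·(19−20)≡17=r; z(25)→9·(25−20)≡19=t; b(1)→9·(1−20)≡11=l; g(6)→9·(6−20)≡4=e (all mod 26).

turtle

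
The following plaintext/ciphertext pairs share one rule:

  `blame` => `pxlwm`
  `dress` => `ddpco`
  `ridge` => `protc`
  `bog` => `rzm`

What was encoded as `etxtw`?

The output letters match the input read backwards, each shifted +11: blame reversed is emalb. Two steps: reverse the string, then apply a Caesar shift of +11.
Undoing it on etxtw: shift back: e−11=t, t−11=i, x−11=m, t−11=i, w−11=l → timil; then reverse → limit.

limit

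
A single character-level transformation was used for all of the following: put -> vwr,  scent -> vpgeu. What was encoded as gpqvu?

stone

The output letters match the input read backwards, each shifted +2: put reversed is tup. The word is reversed, then every letter is shifted forward by 2.
Decoding gpqvu: shift back: g−2=e, p−2=n, q−2=o, v−2=t, u−2=s → enots; then reverse → stone.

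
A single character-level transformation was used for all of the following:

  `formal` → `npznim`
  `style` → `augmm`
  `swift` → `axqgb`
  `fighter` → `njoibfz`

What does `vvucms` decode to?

number

Shifts by position in formal: pos 0: f→n (+8), pos 1: o→p (+1), pos 2: r→z (+8), pos 3: m→n (+1) — repeating every 2. The shifts repeat in a cycle of length 2: positions 0,1,… shift by +8, +1, then the pattern repeats.
Decoding vvucms: v−8=n, v−1=u, u−8=m, c−1=b, m−8=e, s−1=r.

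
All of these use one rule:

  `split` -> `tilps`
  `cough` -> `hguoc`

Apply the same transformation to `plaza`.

azalp

The output letters match the input read backwards: split reversed is tilps. The word is simply reversed.
Applying it to plaza: reverse → azalp.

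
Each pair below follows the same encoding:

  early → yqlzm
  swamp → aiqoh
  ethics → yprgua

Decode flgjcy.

e(4)→y(24) and a(0)→q(16) fit y≡15x+16 (mod 26); the inverse of 15 mod 26 is 7. Each letter's alphabet position (a=0..z=25) is mapped through 15·x+16 mod 26 — an affine cipher.
Undoing it on flgjcy: f(5)→7·(5−16)≡1=b; l(11)→7·(11−16)≡17=r; g(6)→7·(6−16)≡8=i; j(9)→7·(9−16)≡3=d; c(2)→7·(2−16)≡6=g; y(24)→7·(24−16)≡4=e (all mod 26).

bridge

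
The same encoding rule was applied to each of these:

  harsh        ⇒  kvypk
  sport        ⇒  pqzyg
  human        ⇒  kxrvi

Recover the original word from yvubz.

h(7)→k(10) and a(0)→v(21) fit y≡17x+21 (mod 26); the inverse of 17 mod 26 is 23. Treating letters as 0–25, the rule is x ↦ 17x + 21 (mod 26).
Undoing it on yvubz: y(24)→23·(24−21)≡17=r; v(21)→23·(21−21)≡0=a; u(20)→23·(20−21)≡3=d; b(1)→23·(1−21)≡8=i; z(25)→23·(25−21)≡14=o (all mod 26).

radio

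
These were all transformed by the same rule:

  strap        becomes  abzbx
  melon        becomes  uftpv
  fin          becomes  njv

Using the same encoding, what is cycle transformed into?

kgktf

Vowels shift forward by 1 and consonants shift forward by 8.
For cycle: c(cons)+8=k, y(cons)+8=g, c(cons)+8=k, l(cons)+8=t, e(vowel)+1=f.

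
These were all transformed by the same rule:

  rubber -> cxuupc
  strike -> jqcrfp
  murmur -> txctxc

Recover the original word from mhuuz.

Treating letters as 0–25, the rule is x ↦ 7x + 13 (mod 26).
Undoing it on mhuuz: m(12)→15·(12−13)≡11=l; h(7)→15·(7−13)≡14=o; u(20)→15·(20−13)≡1=b; u(20)→15·(20−13)≡1=b; z(25)→15·(25−13)≡24=y (all mod 26).

lobby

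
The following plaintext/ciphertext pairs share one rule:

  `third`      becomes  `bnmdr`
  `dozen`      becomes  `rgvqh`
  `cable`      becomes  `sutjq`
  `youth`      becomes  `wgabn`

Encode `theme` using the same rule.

bnqiq

This is an affine cipher: with a=0,…,z=25, each position x becomes (25x+20) mod 26.
Applying it to theme: t(19)→25·19+20≡1=b; h(7)→25·7+20≡13=n; e(4)→25·4+20≡16=q; m(12)→25·12+20≡8=i; e(4)→25·4+20≡16=q (all mod 26).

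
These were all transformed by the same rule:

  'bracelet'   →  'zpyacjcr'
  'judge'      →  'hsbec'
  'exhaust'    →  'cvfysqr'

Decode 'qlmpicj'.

snorkel

Compare letters: b→z is +24, r→p is +24, a→y is +24 — a constant shift. It's a constant shift of +24 (ROT24).
Decoding qlmpicj: q−24=s, l−24=n, m−24=o, p−24=r, i−24=k, c−24=e, j−24=l.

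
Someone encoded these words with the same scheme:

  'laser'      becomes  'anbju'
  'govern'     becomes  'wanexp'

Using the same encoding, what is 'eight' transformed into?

The output letters match the input read backwards, each shifted +9: laser reversed is resal. The word is reversed, then every letter is shifted forward by 9.
On eight: reverse → thgie; then shift: t+9=c, h+9=q, g+9=p, i+9=r, e+9=n.

cqprn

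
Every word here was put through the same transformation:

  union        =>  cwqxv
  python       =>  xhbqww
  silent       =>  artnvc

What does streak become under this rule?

acznit

Shifts by position in union: pos 0: u→c (+8), pos 1: n→w (+9), pos 2: i→q (+8), pos 3: o→x (+9) — repeating every 2. It's a Vigenère-style cipher with numeric key [8,9]: position i shifts by key[i mod 2].
On streak: s+8=a, t+9=c, r+8=z, e+9=n, a+8=i, k+9=t.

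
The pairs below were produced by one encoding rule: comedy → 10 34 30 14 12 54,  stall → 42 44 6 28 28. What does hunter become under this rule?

20 46 32 44 14 40

c(#3)→10 and o(#15)→34: differences scale by 2, so n = 2·pos + 4. With a=1..z=26, the number is 2·pos + 4.
For hunter: h=8→20, u=21→46, n=14→32, t=20→44, e=5→14, r=18→40.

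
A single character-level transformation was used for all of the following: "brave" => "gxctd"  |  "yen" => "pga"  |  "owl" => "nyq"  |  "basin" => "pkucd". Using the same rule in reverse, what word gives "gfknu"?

slide

Two steps: reverse the string, then apply a Caesar shift of +2.
Decoding gfknu: shift back: g−2=e, f−2=d, k−2=i, n−2=l, u−2=s → edils; then reverse → slide.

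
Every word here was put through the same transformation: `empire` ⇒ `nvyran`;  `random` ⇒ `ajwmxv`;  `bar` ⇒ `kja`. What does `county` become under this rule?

It's a constant shift of +9 (ROT9).
On county: c+9=l, o+9=x, u+9=d, n+9=w, t+9=c, y+9=h.

lxdwch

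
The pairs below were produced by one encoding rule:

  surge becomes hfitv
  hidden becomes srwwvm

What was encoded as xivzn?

Each pair mirrors across the alphabet (s↔h, u↔f, r↔i): positions sum to 25. This is the alphabet-reversal cipher (Atbash): a becomes z, b becomes y, etc.
Undoing it on xivzn: x↔c, i↔r, v↔e, z↔a, n↔m.

cream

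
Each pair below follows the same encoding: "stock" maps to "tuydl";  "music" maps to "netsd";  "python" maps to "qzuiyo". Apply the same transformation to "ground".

hsyeoe

The shift depends on letter class: consonant s→t is +1, but vowel o→y is +10. The rule splits by letter class: vowels +10, consonants +1.
On ground: g(cons)+1=h, r(cons)+1=s, o(vowel)+10=y, u(vowel)+10=e, n(cons)+1=o, d(cons)+1=e.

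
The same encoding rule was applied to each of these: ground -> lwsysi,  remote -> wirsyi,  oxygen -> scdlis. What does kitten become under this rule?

The shift depends on letter class: consonant g→l is +5, but vowel o→s is +4. Vowels shift forward by 4 and consonants shift forward by 5.
For kitten: k(cons)+5=p, i(vowel)+4=m, t(cons)+5=y, t(cons)+5=y, e(vowel)+4=i, n(cons)+5=s.

pmyyis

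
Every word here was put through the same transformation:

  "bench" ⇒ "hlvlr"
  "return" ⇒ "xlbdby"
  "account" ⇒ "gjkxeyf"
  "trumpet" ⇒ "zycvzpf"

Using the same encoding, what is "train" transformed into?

The shift increases by 1 at each position, starting from +6: 6, 7, 8, ….
Applying it to train: t+6=z, r+7=y, a+8=i, i+9=r, n+10=x.

zyirx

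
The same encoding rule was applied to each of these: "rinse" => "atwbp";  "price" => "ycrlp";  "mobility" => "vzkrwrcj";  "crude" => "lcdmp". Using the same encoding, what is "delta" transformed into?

The shifts repeat in a cycle of length 3: positions 0,1,… shift by +9, +11, +9, then the pattern repeats.
For delta: d+9=m, e+11=p, l+9=u, t+9=c, a+11=l.

mpucl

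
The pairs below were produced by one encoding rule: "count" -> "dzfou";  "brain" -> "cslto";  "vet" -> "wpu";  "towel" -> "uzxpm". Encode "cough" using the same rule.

dzfhi

Vowels shift forward by 11 and consonants shift forward by 1.
Applying it to cough: c(cons)+1=d, o(vowel)+11=z, u(vowel)+11=f, g(cons)+1=h, h(cons)+1=i.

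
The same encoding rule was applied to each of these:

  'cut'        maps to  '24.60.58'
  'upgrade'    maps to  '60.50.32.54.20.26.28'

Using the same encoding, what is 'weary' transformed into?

64.28.20.54.68

The formula is n = 2×(alphabet index, a=1) + 18.
On weary: w=23→64, e=5→28, a=1→20, r=18→54, y=25→68.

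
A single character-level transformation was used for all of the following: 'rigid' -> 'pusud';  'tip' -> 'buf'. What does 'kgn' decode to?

The output letters match the input read backwards, each shifted +12: rigid reversed is digir. The word is reversed, then every letter is shifted forward by 12.
Undoing it on kgn: shift back: k−12=y, g−12=u, n−12=b → yub; then reverse → buy.

buy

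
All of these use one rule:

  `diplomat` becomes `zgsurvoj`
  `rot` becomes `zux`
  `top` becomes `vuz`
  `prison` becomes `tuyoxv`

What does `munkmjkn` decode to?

hedgehog

The output letters match the input read backwards, each shifted +6: diplomat reversed is tamolpid. The word is reversed, then every letter is shifted forward by 6.
Reversing it on munkmjkn: shift back: m−6=g, u−6=o, n−6=h, k−6=e, m−6=g, j−6=d, k−6=e, n−6=h → gohegdeh; then reverse → hedgehog.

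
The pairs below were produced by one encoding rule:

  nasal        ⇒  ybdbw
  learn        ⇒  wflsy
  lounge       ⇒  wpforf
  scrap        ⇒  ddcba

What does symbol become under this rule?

dzxczm

The shifts repeat in a cycle of length 2: positions 0,1,… shift by +11, +1, then the pattern repeats.
On symbol: s+11=d, y+1=z, m+11=x, b+1=c, o+11=z, l+1=m.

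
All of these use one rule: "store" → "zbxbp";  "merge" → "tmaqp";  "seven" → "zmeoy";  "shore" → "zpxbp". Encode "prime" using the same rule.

wzrwp

Each letter shifts forward by (position + 7), i.e. 7, 8, 9, … — the shift grows by one for each successive letter.
For prime: p+7=w, r+8=z, i+9=r, m+10=w, e+11=p.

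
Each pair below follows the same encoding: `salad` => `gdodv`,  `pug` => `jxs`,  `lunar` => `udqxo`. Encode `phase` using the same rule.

The output letters match the input read backwards, each shifted +3: salad reversed is dalas. The word is reversed, then every letter is shifted forward by 3.
Applying it to phase: reverse → esahp; then shift: e+3=h, s+3=v, a+3=d, h+3=k, p+3=s.

hvdks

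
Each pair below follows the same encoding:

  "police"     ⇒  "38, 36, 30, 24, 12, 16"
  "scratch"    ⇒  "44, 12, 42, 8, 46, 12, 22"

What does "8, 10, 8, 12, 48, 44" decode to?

p(#16)→38 and o(#15)→36: differences scale by 2, so n = 2·pos + 6. The formula is n = 2×(alphabet index, a=1) + 6.
Reversing it on 8, 10, 8, 12, 48, 44: 8→(8−6)÷2=1=a, 10→(10−6)÷2=2=b, 8→(8−6)÷2=1=a, 12→(12−6)÷2=3=c, 48→(48−6)÷2=21=u, 44→(44−6)÷2=19=s.

abacus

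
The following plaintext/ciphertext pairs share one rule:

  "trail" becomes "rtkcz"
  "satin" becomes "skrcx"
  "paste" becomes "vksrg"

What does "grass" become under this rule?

This is an affine cipher: with a=0,…,z=25, each position x becomes (25x+10) mod 26.
On grass: g(6)→25·6+10≡4=e; r(17)→25·17+10≡19=t; a(0)→25·0+10≡10=k; s(18)→25·18+10≡18=s; s(18)→25·18+10≡18=s (all mod 26).

etkss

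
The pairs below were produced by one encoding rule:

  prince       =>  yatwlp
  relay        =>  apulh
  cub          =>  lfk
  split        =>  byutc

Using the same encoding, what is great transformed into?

paplc

Vowels shift forward by 11 and consonants shift forward by 9.
Applying it to great: g(cons)+9=p, r(cons)+9=a, e(vowel)+11=p, a(vowel)+11=l, t(cons)+9=c.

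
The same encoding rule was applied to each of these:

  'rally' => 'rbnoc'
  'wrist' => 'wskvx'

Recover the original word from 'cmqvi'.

In rally: r→r is +0, a→b is +1, l→n is +2, l→o is +3 — the shift increases by 1 each position. The shift increases by 1 at each position, starting from +0: 0, 1, 2, ….
Reversing it on cmqvi: c−0=c, m−1=l, q−2=o, v−3=s, i−4=e.

close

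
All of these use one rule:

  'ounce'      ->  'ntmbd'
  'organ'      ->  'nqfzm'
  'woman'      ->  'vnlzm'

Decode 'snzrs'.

toast

Compare letters: o→n is +25, u→t is +25, n→m is +25 — a constant shift. This is a Caesar cipher with shift 25.
Decoding snzrs: s−25=t, n−25=o, z−25=a, r−25=s, s−25=t.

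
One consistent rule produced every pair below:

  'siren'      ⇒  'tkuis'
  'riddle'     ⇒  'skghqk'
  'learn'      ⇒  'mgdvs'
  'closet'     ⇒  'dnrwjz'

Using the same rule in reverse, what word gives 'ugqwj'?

In siren: s→t is +1, i→k is +2, r→u is +3, e→i is +4 — the shift increases by 1 each position. The shift increases by 1 at each position, starting from +1: 1, 2, 3, ….
Decoding ugqwj: u−1=t, g−2=e, q−3=n, w−4=s, j−5=e.

tense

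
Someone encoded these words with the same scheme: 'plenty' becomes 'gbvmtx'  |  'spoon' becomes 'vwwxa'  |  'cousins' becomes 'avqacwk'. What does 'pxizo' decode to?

The output letters match the input read backwards, each shifted +8: plenty reversed is ytnelp. Two steps: reverse the string, then apply a Caesar shift of +8.
Decoding pxizo: shift back: p−8=h, x−8=p, i−8=a, z−8=r, o−8=g → hparg; then reverse → graph.

graph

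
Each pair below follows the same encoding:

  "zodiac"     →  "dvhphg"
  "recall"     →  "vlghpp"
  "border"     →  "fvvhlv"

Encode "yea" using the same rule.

clh

The shift depends on letter class: consonant z→d is +4, but vowel o→v is +7. Vowels shift forward by 7 and consonants shift forward by 4.
For yea: y(cons)+4=c, e(vowel)+7=l, a(vowel)+7=h.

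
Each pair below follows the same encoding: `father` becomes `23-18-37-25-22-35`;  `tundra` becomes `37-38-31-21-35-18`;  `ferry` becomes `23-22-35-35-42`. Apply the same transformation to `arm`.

18-35-30

Each letter is replaced by its alphabet position (a=1..z=26) + 17.
Applying it to arm: a=1→18, r=18→35, m=13→30.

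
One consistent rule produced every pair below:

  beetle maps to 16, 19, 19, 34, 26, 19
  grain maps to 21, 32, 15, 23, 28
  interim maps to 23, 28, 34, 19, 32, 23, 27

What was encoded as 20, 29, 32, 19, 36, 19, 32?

forever

b is letter #2 and maps to 16: an offset of 14. The number is (letter's place in the alphabet, a=1) + 14.
Decoding 20, 29, 32, 19, 36, 19, 32: 20→(20−14)÷1=6=f, 29→(29−14)÷1=15=o, 32→(32−14)÷1=18=r, 19→(19−14)÷1=5=e, 36→(36−14)÷1=22=v, 19→(19−14)÷1=5=e, 32→(32−14)÷1=18=r.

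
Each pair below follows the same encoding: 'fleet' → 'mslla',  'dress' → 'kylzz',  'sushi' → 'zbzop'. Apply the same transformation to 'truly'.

Compare letters: f→m is +7, l→s is +7, e→l is +7 — a constant shift. It's a constant shift of +7 (ROT7).
For truly: t+7=a, r+7=y, u+7=b, l+7=s, y+7=f.

aybsf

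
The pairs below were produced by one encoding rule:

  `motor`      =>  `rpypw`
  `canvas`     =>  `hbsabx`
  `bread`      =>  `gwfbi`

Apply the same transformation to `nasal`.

sbxbq

The shift depends on letter class: consonant m→r is +5, but vowel o→p is +1. Vowels shift forward by 1 and consonants shift forward by 5.
For nasal: n(cons)+5=s, a(vowel)+1=b, s(cons)+5=x, a(vowel)+1=b, l(cons)+5=q.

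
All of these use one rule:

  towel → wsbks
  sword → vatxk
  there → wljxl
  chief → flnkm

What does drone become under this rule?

In towel: t→w is +3, o→s is +4, w→b is +5, e→k is +6 — the shift increases by 1 each position. Letter i (0-indexed) is shifted by i+3, so successive shifts are 3, 4, 5, ….
On drone: d+3=g, r+4=v, o+5=t, n+6=t, e+7=l.

gvttl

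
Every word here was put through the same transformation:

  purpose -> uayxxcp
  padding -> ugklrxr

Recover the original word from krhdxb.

flavor

In purpose: p→u is +5, u→a is +6, r→y is +7, p→x is +8 — the shift increases by 1 each position. Letter i (0-indexed) is shifted by i+5, so successive shifts are 5, 6, 7, ….
Decoding krhdxb: k−5=f, r−6=l, h−7=a, d−8=v, x−9=o, b−10=r.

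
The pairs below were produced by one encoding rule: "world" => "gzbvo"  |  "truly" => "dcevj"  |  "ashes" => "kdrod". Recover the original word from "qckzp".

grape

Shifts by position in world: pos 0: w→g (+10), pos 1: o→z (+11), pos 2: r→b (+10), pos 3: l→v (+10), pos 4: d→o (+11) — repeating every 3. The shifts repeat in a cycle of length 3: positions 0,1,… shift by +10, +11, +10, then the pattern repeats.
Undoing it on qckzp: q−10=g, c−11=r, k−10=a, z−10=p, p−11=e.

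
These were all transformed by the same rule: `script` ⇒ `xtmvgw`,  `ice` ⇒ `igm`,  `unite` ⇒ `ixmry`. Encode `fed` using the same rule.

The output letters match the input read backwards, each shifted +4: script reversed is tpircs. Read the word backwards and shift each letter +4.
On fed: reverse → def; then shift: d+4=h, e+4=i, f+4=j.

hij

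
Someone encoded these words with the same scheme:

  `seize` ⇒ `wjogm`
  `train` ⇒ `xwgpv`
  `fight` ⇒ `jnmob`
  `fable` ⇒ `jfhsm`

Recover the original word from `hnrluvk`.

dilemma

In seize: s→w is +4, e→j is +5, i→o is +6, z→g is +7 — the shift increases by 1 each position. Letter i (0-indexed) is shifted by i+4, so successive shifts are 4, 5, 6, ….
Decoding hnrluvk: h−4=d, n−5=i, r−6=l, l−7=e, u−8=m, v−9=m, k−10=a.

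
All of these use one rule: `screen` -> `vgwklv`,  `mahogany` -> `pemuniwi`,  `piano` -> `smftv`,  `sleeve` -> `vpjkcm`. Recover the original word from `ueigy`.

radar

In screen: s→v is +3, c→g is +4, r→w is +5, e→k is +6 — the shift increases by 1 each position. Letter i (0-indexed) is shifted by i+3, so successive shifts are 3, 4, 5, ….
Decoding ueigy: u−3=r, e−4=a, i−5=d, g−6=a, y−7=r.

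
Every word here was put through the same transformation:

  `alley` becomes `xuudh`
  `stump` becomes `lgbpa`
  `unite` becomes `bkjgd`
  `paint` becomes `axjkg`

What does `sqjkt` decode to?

This is an affine cipher: with a=0,…,z=25, each position x becomes (21x+23) mod 26.
Reversing it on sqjkt: s(18)→5·(18−23)≡1=b; q(16)→5·(16−23)≡17=r; j(9)→5·(9−23)≡8=i; k(10)→5·(10−23)≡13=n; t(19)→5·(19−23)≡6=g (all mod 26).

bring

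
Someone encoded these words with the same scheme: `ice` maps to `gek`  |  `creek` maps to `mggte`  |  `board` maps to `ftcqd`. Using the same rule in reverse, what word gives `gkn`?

lie

The output letters match the input read backwards, each shifted +2: ice reversed is eci. The word is reversed, then every letter is shifted forward by 2.
Reversing it on gkn: shift back: g−2=e, k−2=i, n−2=l → eil; then reverse → lie.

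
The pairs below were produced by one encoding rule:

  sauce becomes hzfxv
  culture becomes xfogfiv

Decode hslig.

Each pair mirrors across the alphabet (s↔h, a↔z, u↔f): positions sum to 25. Letters are reflected about the middle of the alphabet (position → 25−position): Atbash.
Undoing it on hslig: h↔s, s↔h, l↔o, i↔r, g↔t.

short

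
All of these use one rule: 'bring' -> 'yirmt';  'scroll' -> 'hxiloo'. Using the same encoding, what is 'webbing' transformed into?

dvyyrmt

Letters are reflected about the middle of the alphabet (position → 25−position): Atbash.
On webbing: w↔d, e↔v, b↔y, b↔y, i↔r, n↔m, g↔t.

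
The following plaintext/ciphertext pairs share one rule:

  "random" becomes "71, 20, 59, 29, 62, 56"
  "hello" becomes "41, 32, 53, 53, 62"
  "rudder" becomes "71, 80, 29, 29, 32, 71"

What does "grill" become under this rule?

38, 71, 44, 53, 53

r(#18)→71 and a(#1)→20: differences scale by 3, so n = 3·pos + 17. With a=1..z=26, the number is 3·pos + 17.
For grill: g=7→38, r=18→71, i=9→44, l=12→53, l=12→53.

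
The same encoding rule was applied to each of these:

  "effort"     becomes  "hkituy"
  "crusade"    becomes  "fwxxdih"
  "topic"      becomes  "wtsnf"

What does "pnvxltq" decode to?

mission

A repeating key of period 2 is used — shifts +3, +5 over and over.
Undoing it on pnvxltq: p−3=m, n−5=i, v−3=s, x−5=s, l−3=i, t−5=o, q−3=n.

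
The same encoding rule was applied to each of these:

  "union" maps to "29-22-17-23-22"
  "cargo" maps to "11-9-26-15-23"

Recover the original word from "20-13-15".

Letters become their 1-based position plus 8 (so a→9, b→10, …).
Decoding 20-13-15: 20→(20−8)÷1=12=l, 13→(13−8)÷1=5=e, 15→(15−8)÷1=7=g.

leg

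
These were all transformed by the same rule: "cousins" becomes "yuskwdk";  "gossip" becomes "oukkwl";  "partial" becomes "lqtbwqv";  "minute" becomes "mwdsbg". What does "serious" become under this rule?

c(2)→y(24) and o(14)→u(20) fit y≡17x+16 (mod 26); the inverse of 17 mod 26 is 23. Each letter's alphabet position (a=0..z=25) is mapped through 17·x+16 mod 26 — an affine cipher.
Applying it to serious: s(18)→17·18+16≡10=k; e(4)→17·4+16≡6=g; r(17)→17·17+16≡19=t; i(8)→17·8+16≡22=w; o(14)→17·14+16≡20=u; u(20)→17·20+16≡18=s; s(18)→17·18+16≡10=k (all mod 26).

kgtwusk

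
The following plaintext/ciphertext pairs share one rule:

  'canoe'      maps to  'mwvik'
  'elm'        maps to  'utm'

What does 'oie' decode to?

wag

The output letters match the input read backwards, each shifted +8: canoe reversed is eonac. The word is reversed, then every letter is shifted forward by 8.
Undoing it on oie: shift back: o−8=g, i−8=a, e−8=w → gaw; then reverse → wag.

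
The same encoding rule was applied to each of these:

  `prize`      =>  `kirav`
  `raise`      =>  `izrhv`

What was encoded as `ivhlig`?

resort

Each letter is replaced by its mirror in the alphabet: a↔z, b↔y, c↔x, and so on (the Atbash cipher).
Decoding ivhlig: i↔r, v↔e, h↔s, l↔o, i↔r, g↔t.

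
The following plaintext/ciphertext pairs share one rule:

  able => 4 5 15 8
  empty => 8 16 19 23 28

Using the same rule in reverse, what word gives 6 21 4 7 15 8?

cradle

Letters become their 1-based position plus 3 (so a→4, b→5, …).
Undoing it on 6 21 4 7 15 8: 6→(6−3)÷1=3=c, 21→(21−3)÷1=18=r, 4→(4−3)÷1=1=a, 7→(7−3)÷1=4=d, 15→(15−3)÷1=12=l, 8→(8−3)÷1=5=e.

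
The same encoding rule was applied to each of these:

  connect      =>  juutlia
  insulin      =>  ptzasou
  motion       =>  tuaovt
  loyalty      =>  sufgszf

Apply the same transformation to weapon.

Shifts by position in connect: pos 0: c→j (+7), pos 1: o→u (+6), pos 2: n→u (+7), pos 3: n→t (+6) — repeating every 2. A repeating key of period 2 is used — shifts +7, +6 over and over.
On weapon: w+7=d, e+6=k, a+7=h, p+6=v, o+7=v, n+6=t.

dkhvvt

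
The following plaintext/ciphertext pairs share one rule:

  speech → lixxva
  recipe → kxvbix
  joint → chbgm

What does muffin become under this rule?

fnyybg

Compare letters: s→l is +19, p→i is +19, e→x is +19 — a constant shift. It's a constant shift of +19 (ROT19).
Applying it to muffin: m+19=f, u+19=n, f+19=y, f+19=y, i+19=b, n+19=g.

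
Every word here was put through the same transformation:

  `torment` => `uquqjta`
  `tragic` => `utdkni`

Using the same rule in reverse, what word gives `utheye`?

treaty

The shift increases by 1 at each position, starting from +1: 1, 2, 3, ….
Reversing it on utheye: u−1=t, t−2=r, h−3=e, e−4=a, y−5=t, e−6=y.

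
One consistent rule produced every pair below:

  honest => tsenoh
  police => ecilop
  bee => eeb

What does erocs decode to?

score

The output letters match the input read backwards: honest reversed is tsenoh. The word is simply reversed.
Undoing it on erocs: then reverse → score.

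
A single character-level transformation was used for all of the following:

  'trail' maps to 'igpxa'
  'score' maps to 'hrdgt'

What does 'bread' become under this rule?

Compare letters: t→i is +15, r→g is +15, a→p is +15 — a constant shift. Every letter moves 15 places later in the alphabet, wrapping around z→a.
Applying it to bread: b+15=q, r+15=g, e+15=t, a+15=p, d+15=s.

qgtps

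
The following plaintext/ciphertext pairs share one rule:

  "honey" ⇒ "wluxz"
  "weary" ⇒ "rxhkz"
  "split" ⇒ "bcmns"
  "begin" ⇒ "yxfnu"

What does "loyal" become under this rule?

h(7)→w(22) and o(14)→l(11) fit y≡17x+7 (mod 26); the inverse of 17 mod 26 is 23. Each letter's alphabet position (a=0..z=25) is mapped through 17·x+7 mod 26 — an affine cipher.
On loyal: l(11)→17·11+7≡12=m; o(14)→17·14+7≡11=l; y(24)→17·24+7≡25=z; a(0)→17·0+7≡7=h; l(11)→17·11+7≡12=m (all mod 26).

mlzhm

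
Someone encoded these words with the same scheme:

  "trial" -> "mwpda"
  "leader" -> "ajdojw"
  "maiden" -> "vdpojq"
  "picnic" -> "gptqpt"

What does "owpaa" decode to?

drill

t(19)→m(12) and r(17)→w(22) fit y≡21x+3 (mod 26); the inverse of 21 mod 26 is 5. Treating letters as 0–25, the rule is x ↦ 21x + 3 (mod 26).
Undoing it on owpaa: o(14)→5·(14−3)≡3=d; w(22)→5·(22−3)≡17=r; p(15)→5·(15−3)≡8=i; a(0)→5·(0−3)≡11=l; a(0)→5·(0−3)≡11=l (all mod 26).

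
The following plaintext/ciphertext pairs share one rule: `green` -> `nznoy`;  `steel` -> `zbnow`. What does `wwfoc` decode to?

In green: g→n is +7, r→z is +8, e→n is +9, e→o is +10 — the shift increases by 1 each position. Letter i (0-indexed) is shifted by i+7, so successive shifts are 7, 8, 9, ….
Undoing it on wwfoc: w−7=p, w−8=o, f−9=w, o−10=e, c−11=r.

power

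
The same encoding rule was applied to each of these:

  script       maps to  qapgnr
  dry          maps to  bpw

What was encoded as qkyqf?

Compare letters: s→q is +24, c→a is +24, r→p is +24 — a constant shift. Every letter moves 24 places later in the alphabet, wrapping around z→a.
Undoing it on qkyqf: q−24=s, k−24=m, y−24=a, q−24=s, f−24=h.

smash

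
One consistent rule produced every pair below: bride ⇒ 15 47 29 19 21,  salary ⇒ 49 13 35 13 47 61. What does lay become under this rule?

The formula is n = 2×(alphabet index, a=1) + 11.
Applying it to lay: l=12→35, a=1→13, y=25→61.

35 13 61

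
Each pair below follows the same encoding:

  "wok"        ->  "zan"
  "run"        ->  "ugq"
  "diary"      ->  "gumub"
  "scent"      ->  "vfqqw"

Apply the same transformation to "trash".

wumvk

The shift depends on letter class: consonant w→z is +3, but vowel o→a is +12. Two shifts are in play — +12 for a/e/i/o/u, +3 for every other letter.
Applying it to trash: t(cons)+3=w, r(cons)+3=u, a(vowel)+12=m, s(cons)+3=v, h(cons)+3=k.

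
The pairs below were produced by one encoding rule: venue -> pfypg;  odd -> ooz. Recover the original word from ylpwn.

clean

The output letters match the input read backwards, each shifted +11: venue reversed is eunev. The word is reversed, then every letter is shifted forward by 11.
Reversing it on ylpwn: shift back: y−11=n, l−11=a, p−11=e, w−11=l, n−11=c → naelc; then reverse → clean.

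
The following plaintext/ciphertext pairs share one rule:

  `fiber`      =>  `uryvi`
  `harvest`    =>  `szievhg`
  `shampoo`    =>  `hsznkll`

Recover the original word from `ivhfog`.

Each pair mirrors across the alphabet (f↔u, i↔r, b↔y): positions sum to 25. This is the alphabet-reversal cipher (Atbash): a becomes z, b becomes y, etc.
Undoing it on ivhfog: i↔r, v↔e, h↔s, f↔u, o↔l, g↔t.

result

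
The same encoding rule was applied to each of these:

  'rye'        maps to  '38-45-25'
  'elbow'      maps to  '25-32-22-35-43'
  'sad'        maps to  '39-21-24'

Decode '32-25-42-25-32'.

r is letter #18 and maps to 38: an offset of 20. The number is (letter's place in the alphabet, a=1) + 20.
Reversing it on 32-25-42-25-32: 32→(32−20)÷1=12=l, 25→(25−20)÷1=5=e, 42→(42−20)÷1=22=v, 25→(25−20)÷1=5=e, 32→(32−20)÷1=12=l.

level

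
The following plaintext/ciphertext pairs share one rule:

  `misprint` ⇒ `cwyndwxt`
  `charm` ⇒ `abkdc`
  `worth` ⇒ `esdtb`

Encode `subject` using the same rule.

yofrqat

m(12)→c(2) and i(8)→w(22) fit y≡21x+10 (mod 26); the inverse of 21 mod 26 is 5. Each letter's alphabet position (a=0..z=25) is mapped through 21·x+10 mod 26 — an affine cipher.
Applying it to subject: s(18)→21·18+10≡24=y; u(20)→21·20+10≡14=o; b(1)→21·1+10≡5=f; j(9)→21·9+10≡17=r; e(4)→21·4+10≡16=q; c(2)→21·2+10≡0=a; t(19)→21·19+10≡19=t (all mod 26).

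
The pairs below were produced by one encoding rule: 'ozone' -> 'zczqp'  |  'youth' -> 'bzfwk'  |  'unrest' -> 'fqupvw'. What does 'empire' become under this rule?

ppstup

The shift depends on letter class: consonant z→c is +3, but vowel o→z is +11. Two shifts are in play — +11 for a/e/i/o/u, +3 for every other letter.
For empire: e(vowel)+11=p, m(cons)+3=p, p(cons)+3=s, i(vowel)+11=t, r(cons)+3=u, e(vowel)+11=p.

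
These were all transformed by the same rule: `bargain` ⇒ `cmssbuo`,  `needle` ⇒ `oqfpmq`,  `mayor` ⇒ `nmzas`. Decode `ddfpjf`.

credit

The shifts repeat in a cycle of length 2: positions 0,1,… shift by +1, +12, then the pattern repeats.
Decoding ddfpjf: d−1=c, d−12=r, f−1=e, p−12=d, j−1=i, f−12=t.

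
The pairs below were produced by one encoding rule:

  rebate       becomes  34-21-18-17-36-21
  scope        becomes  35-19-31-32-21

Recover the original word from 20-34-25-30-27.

drink

r is letter #18 and maps to 34: an offset of 16. Letters become their 1-based position plus 16 (so a→17, b→18, …).
Undoing it on 20-34-25-30-27: 20→(20−16)÷1=4=d, 34→(34−16)÷1=18=r, 25→(25−16)÷1=9=i, 30→(30−16)÷1=14=n, 27→(27−16)÷1=11=k.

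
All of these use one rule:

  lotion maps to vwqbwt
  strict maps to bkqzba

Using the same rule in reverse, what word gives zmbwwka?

The output letters match the input read backwards, each shifted +8: lotion reversed is noitol. The word is reversed, then every letter is shifted forward by 8.
Decoding zmbwwka: shift back: z−8=r, m−8=e, b−8=t, w−8=o, w−8=o, k−8=c, a−8=s → retoocs; then reverse → scooter.

scooter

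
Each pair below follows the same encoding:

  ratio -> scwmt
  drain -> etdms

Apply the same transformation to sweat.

tyhey

In ratio: r→s is +1, a→c is +2, t→w is +3, i→m is +4 — the shift increases by 1 each position. Letter i (0-indexed) is shifted by i+1, so successive shifts are 1, 2, 3, ….
Applying it to sweat: s+1=t, w+2=y, e+3=h, a+4=e, t+5=y.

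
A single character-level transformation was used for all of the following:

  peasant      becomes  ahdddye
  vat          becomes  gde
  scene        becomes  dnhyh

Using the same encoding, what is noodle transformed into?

yrrowh

The shift depends on letter class: consonant p→a is +11, but vowel e→h is +3. Two shifts are in play — +3 for a/e/i/o/u, +11 for every other letter.
For noodle: n(cons)+11=y, o(vowel)+3=r, o(vowel)+3=r, d(cons)+11=o, l(cons)+11=w, e(vowel)+3=h.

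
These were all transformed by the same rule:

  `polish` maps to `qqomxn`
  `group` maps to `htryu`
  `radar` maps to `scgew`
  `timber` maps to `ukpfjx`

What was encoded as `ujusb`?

In polish: p→q is +1, o→q is +2, l→o is +3, i→m is +4 — the shift increases by 1 each position. Letter i (0-indexed) is shifted by i+1, so successive shifts are 1, 2, 3, ….
Reversing it on ujusb: u−1=t, j−2=h, u−3=r, s−4=o, b−5=w.

throw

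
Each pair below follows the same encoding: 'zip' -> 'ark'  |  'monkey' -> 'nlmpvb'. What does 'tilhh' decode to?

Each pair mirrors across the alphabet (z↔a, i↔r, p↔k): positions sum to 25. Each letter is replaced by its mirror in the alphabet: a↔z, b↔y, c↔x, and so on (the Atbash cipher).
Reversing it on tilhh: t↔g, i↔r, l↔o, h↔s, h↔s.

gross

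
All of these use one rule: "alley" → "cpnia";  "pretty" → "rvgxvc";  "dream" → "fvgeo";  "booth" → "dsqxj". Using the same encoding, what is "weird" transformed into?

Shifts by position in alley: pos 0: a→c (+2), pos 1: l→p (+4), pos 2: l→n (+2), pos 3: e→i (+4) — repeating every 2. The shifts repeat in a cycle of length 2: positions 0,1,… shift by +2, +4, then the pattern repeats.
For weird: w+2=y, e+4=i, i+2=k, r+4=v, d+2=f.

yikvf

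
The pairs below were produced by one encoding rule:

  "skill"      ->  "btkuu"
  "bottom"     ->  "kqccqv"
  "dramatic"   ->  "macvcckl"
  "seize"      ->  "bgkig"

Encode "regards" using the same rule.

The shift depends on letter class: consonant s→b is +9, but vowel i→k is +2. Vowels shift forward by 2 and consonants shift forward by 9.
On regards: r(cons)+9=a, e(vowel)+2=g, g(cons)+9=p, a(vowel)+2=c, r(cons)+9=a, d(cons)+9=m, s(cons)+9=b.

agpcamb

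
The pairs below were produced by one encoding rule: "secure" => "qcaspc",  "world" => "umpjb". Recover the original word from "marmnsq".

octopus

It's a constant shift of +24 (ROT24).
Reversing it on marmnsq: m−24=o, a−24=c, r−24=t, m−24=o, n−24=p, s−24=u, q−24=s.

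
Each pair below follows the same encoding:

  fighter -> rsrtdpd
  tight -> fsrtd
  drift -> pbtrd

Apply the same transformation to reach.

dolor

Shifts by position in fighter: pos 0: f→r (+12), pos 1: i→s (+10), pos 2: g→r (+11), pos 3: h→t (+12), pos 4: t→d (+10), pos 5: e→p (+11) — repeating every 3. The shifts repeat in a cycle of length 3: positions 0,1,… shift by +12, +10, +11, then the pattern repeats.
For reach: r+12=d, e+10=o, a+11=l, c+12=o, h+10=r.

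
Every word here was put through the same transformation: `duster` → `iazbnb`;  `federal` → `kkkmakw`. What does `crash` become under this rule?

The shift increases by 1 at each position, starting from +5: 5, 6, 7, ….
For crash: c+5=h, r+6=x, a+7=h, s+8=a, h+9=q.

hxhaq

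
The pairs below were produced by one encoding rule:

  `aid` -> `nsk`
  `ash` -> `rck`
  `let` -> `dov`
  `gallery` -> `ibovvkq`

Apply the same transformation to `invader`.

Two steps: reverse the string, then apply a Caesar shift of +10.
Applying it to invader: reverse → redavni; then shift: r+10=b, e+10=o, d+10=n, a+10=k, v+10=f, n+10=x, i+10=s.

bonkfxs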